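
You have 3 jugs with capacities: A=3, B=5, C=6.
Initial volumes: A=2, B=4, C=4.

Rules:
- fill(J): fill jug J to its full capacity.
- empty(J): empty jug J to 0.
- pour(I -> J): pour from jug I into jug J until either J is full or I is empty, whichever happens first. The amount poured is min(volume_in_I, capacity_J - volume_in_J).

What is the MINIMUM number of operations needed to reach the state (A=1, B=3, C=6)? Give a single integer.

Answer: 2

Derivation:
BFS from (A=2, B=4, C=4). One shortest path:
  1. pour(A -> B) -> (A=1 B=5 C=4)
  2. pour(B -> C) -> (A=1 B=3 C=6)
Reached target in 2 moves.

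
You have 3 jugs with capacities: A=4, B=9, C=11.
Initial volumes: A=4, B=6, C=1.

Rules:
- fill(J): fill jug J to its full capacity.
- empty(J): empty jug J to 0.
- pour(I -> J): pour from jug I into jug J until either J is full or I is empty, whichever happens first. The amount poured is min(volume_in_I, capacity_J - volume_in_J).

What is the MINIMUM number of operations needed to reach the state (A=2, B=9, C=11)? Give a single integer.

Answer: 3

Derivation:
BFS from (A=4, B=6, C=1). One shortest path:
  1. pour(A -> B) -> (A=1 B=9 C=1)
  2. pour(C -> A) -> (A=2 B=9 C=0)
  3. fill(C) -> (A=2 B=9 C=11)
Reached target in 3 moves.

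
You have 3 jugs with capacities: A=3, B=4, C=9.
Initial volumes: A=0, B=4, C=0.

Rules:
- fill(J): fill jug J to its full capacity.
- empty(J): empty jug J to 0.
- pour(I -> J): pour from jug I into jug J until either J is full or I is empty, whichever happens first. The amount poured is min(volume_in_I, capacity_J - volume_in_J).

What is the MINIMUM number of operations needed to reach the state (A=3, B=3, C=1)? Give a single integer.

BFS from (A=0, B=4, C=0). One shortest path:
  1. fill(A) -> (A=3 B=4 C=0)
  2. pour(B -> C) -> (A=3 B=0 C=4)
  3. pour(A -> B) -> (A=0 B=3 C=4)
  4. pour(C -> A) -> (A=3 B=3 C=1)
Reached target in 4 moves.

Answer: 4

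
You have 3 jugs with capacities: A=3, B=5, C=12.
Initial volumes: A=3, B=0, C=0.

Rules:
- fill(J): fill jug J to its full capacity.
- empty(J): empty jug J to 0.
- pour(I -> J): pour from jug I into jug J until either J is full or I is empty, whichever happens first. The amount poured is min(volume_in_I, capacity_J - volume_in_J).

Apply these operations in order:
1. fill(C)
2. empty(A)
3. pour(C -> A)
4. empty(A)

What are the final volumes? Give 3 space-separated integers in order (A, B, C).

Step 1: fill(C) -> (A=3 B=0 C=12)
Step 2: empty(A) -> (A=0 B=0 C=12)
Step 3: pour(C -> A) -> (A=3 B=0 C=9)
Step 4: empty(A) -> (A=0 B=0 C=9)

Answer: 0 0 9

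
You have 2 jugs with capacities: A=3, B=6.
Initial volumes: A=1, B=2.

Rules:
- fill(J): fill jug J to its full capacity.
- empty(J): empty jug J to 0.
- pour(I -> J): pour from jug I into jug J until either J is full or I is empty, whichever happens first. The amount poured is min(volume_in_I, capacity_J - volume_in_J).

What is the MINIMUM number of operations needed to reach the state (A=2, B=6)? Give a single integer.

Answer: 3

Derivation:
BFS from (A=1, B=2). One shortest path:
  1. empty(A) -> (A=0 B=2)
  2. pour(B -> A) -> (A=2 B=0)
  3. fill(B) -> (A=2 B=6)
Reached target in 3 moves.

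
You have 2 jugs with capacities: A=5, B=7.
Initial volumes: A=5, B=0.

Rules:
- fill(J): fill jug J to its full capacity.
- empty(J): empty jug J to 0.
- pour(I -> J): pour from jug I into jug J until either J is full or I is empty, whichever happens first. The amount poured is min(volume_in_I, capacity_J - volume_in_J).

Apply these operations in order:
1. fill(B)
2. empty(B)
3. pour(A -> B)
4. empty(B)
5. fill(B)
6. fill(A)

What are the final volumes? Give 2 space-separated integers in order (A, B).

Answer: 5 7

Derivation:
Step 1: fill(B) -> (A=5 B=7)
Step 2: empty(B) -> (A=5 B=0)
Step 3: pour(A -> B) -> (A=0 B=5)
Step 4: empty(B) -> (A=0 B=0)
Step 5: fill(B) -> (A=0 B=7)
Step 6: fill(A) -> (A=5 B=7)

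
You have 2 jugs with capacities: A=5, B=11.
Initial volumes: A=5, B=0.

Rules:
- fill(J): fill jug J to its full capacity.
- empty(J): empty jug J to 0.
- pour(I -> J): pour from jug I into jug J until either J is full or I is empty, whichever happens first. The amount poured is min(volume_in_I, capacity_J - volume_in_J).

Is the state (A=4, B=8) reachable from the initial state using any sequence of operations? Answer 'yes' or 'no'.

BFS explored all 32 reachable states.
Reachable set includes: (0,0), (0,1), (0,2), (0,3), (0,4), (0,5), (0,6), (0,7), (0,8), (0,9), (0,10), (0,11) ...
Target (A=4, B=8) not in reachable set → no.

Answer: no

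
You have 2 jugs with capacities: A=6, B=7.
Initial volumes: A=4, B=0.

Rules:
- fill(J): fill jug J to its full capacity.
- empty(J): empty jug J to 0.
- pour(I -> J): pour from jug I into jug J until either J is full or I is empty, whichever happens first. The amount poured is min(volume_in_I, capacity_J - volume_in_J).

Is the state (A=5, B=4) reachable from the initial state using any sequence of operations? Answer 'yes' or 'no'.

BFS explored all 26 reachable states.
Reachable set includes: (0,0), (0,1), (0,2), (0,3), (0,4), (0,5), (0,6), (0,7), (1,0), (1,7), (2,0), (2,7) ...
Target (A=5, B=4) not in reachable set → no.

Answer: no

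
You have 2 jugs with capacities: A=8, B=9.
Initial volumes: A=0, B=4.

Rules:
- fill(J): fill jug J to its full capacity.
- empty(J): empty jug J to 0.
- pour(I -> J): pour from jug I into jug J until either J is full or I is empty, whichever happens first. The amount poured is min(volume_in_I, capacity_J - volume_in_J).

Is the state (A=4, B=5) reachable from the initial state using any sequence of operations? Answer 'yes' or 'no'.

BFS explored all 34 reachable states.
Reachable set includes: (0,0), (0,1), (0,2), (0,3), (0,4), (0,5), (0,6), (0,7), (0,8), (0,9), (1,0), (1,9) ...
Target (A=4, B=5) not in reachable set → no.

Answer: no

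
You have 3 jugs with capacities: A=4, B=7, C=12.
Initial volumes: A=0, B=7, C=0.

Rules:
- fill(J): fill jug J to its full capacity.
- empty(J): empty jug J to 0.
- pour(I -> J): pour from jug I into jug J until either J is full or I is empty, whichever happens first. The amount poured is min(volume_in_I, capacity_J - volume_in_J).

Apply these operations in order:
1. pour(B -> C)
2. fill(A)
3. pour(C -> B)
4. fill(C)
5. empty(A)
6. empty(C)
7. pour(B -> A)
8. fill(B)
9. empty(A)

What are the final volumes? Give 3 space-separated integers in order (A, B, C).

Answer: 0 7 0

Derivation:
Step 1: pour(B -> C) -> (A=0 B=0 C=7)
Step 2: fill(A) -> (A=4 B=0 C=7)
Step 3: pour(C -> B) -> (A=4 B=7 C=0)
Step 4: fill(C) -> (A=4 B=7 C=12)
Step 5: empty(A) -> (A=0 B=7 C=12)
Step 6: empty(C) -> (A=0 B=7 C=0)
Step 7: pour(B -> A) -> (A=4 B=3 C=0)
Step 8: fill(B) -> (A=4 B=7 C=0)
Step 9: empty(A) -> (A=0 B=7 C=0)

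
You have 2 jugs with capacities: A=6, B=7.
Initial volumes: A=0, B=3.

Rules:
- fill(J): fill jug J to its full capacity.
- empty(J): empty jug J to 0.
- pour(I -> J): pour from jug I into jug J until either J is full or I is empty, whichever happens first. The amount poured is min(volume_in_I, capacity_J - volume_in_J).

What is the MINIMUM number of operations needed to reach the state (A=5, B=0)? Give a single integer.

BFS from (A=0, B=3). One shortest path:
  1. fill(A) -> (A=6 B=3)
  2. empty(B) -> (A=6 B=0)
  3. pour(A -> B) -> (A=0 B=6)
  4. fill(A) -> (A=6 B=6)
  5. pour(A -> B) -> (A=5 B=7)
  6. empty(B) -> (A=5 B=0)
Reached target in 6 moves.

Answer: 6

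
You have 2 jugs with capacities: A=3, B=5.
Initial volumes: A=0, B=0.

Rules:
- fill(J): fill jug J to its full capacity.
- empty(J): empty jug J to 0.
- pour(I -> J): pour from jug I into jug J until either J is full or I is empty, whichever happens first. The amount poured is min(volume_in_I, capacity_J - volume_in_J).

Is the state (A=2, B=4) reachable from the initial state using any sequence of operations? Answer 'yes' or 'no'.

Answer: no

Derivation:
BFS explored all 16 reachable states.
Reachable set includes: (0,0), (0,1), (0,2), (0,3), (0,4), (0,5), (1,0), (1,5), (2,0), (2,5), (3,0), (3,1) ...
Target (A=2, B=4) not in reachable set → no.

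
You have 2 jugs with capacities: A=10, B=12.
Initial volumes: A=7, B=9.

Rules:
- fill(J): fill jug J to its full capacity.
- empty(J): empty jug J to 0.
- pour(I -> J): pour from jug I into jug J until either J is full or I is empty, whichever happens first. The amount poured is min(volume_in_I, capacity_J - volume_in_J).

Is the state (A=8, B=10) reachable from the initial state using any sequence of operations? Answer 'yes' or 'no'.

BFS explored all 45 reachable states.
Reachable set includes: (0,0), (0,1), (0,2), (0,3), (0,4), (0,5), (0,6), (0,7), (0,8), (0,9), (0,10), (0,11) ...
Target (A=8, B=10) not in reachable set → no.

Answer: no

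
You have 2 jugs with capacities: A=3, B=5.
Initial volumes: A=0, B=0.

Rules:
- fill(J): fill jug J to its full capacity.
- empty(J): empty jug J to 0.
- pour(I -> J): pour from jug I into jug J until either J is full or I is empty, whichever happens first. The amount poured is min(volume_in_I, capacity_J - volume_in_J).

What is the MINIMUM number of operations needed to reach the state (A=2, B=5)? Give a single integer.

Answer: 5

Derivation:
BFS from (A=0, B=0). One shortest path:
  1. fill(B) -> (A=0 B=5)
  2. pour(B -> A) -> (A=3 B=2)
  3. empty(A) -> (A=0 B=2)
  4. pour(B -> A) -> (A=2 B=0)
  5. fill(B) -> (A=2 B=5)
Reached target in 5 moves.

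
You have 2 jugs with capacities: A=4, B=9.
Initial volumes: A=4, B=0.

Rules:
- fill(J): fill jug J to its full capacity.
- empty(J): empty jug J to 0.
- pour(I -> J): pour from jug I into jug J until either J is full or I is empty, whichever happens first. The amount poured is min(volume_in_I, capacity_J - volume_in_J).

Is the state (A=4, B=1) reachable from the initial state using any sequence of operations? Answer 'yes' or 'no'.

Answer: yes

Derivation:
BFS from (A=4, B=0):
  1. empty(A) -> (A=0 B=0)
  2. fill(B) -> (A=0 B=9)
  3. pour(B -> A) -> (A=4 B=5)
  4. empty(A) -> (A=0 B=5)
  5. pour(B -> A) -> (A=4 B=1)
Target reached → yes.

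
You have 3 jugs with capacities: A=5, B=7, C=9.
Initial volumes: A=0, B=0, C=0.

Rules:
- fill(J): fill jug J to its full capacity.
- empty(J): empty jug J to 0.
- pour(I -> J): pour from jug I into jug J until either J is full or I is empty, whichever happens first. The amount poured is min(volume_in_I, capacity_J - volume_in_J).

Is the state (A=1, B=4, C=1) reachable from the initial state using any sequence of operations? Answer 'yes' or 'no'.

Answer: no

Derivation:
BFS explored all 288 reachable states.
Reachable set includes: (0,0,0), (0,0,1), (0,0,2), (0,0,3), (0,0,4), (0,0,5), (0,0,6), (0,0,7), (0,0,8), (0,0,9), (0,1,0), (0,1,1) ...
Target (A=1, B=4, C=1) not in reachable set → no.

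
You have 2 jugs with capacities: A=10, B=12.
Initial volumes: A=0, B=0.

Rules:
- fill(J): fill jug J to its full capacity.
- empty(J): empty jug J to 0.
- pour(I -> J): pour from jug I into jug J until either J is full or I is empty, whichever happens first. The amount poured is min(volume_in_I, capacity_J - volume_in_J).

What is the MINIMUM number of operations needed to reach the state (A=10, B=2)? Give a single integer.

BFS from (A=0, B=0). One shortest path:
  1. fill(B) -> (A=0 B=12)
  2. pour(B -> A) -> (A=10 B=2)
Reached target in 2 moves.

Answer: 2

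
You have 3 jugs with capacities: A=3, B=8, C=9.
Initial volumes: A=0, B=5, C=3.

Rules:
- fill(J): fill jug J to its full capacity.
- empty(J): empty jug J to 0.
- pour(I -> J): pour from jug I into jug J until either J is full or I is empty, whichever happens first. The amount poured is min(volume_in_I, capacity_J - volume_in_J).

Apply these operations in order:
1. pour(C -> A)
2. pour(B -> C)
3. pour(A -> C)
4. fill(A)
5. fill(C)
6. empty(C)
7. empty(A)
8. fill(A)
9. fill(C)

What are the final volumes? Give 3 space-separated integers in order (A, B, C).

Answer: 3 0 9

Derivation:
Step 1: pour(C -> A) -> (A=3 B=5 C=0)
Step 2: pour(B -> C) -> (A=3 B=0 C=5)
Step 3: pour(A -> C) -> (A=0 B=0 C=8)
Step 4: fill(A) -> (A=3 B=0 C=8)
Step 5: fill(C) -> (A=3 B=0 C=9)
Step 6: empty(C) -> (A=3 B=0 C=0)
Step 7: empty(A) -> (A=0 B=0 C=0)
Step 8: fill(A) -> (A=3 B=0 C=0)
Step 9: fill(C) -> (A=3 B=0 C=9)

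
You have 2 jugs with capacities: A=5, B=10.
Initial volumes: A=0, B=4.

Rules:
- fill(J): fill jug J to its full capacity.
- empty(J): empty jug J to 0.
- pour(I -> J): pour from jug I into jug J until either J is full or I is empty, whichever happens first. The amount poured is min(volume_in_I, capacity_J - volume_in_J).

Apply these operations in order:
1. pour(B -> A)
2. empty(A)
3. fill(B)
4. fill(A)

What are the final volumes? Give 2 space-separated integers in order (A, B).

Answer: 5 10

Derivation:
Step 1: pour(B -> A) -> (A=4 B=0)
Step 2: empty(A) -> (A=0 B=0)
Step 3: fill(B) -> (A=0 B=10)
Step 4: fill(A) -> (A=5 B=10)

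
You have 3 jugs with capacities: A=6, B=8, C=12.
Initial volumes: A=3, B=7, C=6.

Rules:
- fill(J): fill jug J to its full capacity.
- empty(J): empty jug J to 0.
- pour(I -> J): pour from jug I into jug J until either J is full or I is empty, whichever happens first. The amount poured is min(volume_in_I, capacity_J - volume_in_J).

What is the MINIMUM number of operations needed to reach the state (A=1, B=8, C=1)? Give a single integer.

Answer: 5

Derivation:
BFS from (A=3, B=7, C=6). One shortest path:
  1. empty(C) -> (A=3 B=7 C=0)
  2. pour(B -> C) -> (A=3 B=0 C=7)
  3. pour(A -> B) -> (A=0 B=3 C=7)
  4. pour(C -> A) -> (A=6 B=3 C=1)
  5. pour(A -> B) -> (A=1 B=8 C=1)
Reached target in 5 moves.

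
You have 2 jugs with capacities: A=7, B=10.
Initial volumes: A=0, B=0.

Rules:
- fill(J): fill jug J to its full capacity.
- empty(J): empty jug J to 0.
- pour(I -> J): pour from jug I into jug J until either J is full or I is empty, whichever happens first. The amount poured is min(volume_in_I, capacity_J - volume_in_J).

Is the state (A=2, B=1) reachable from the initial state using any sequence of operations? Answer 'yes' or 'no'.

BFS explored all 34 reachable states.
Reachable set includes: (0,0), (0,1), (0,2), (0,3), (0,4), (0,5), (0,6), (0,7), (0,8), (0,9), (0,10), (1,0) ...
Target (A=2, B=1) not in reachable set → no.

Answer: no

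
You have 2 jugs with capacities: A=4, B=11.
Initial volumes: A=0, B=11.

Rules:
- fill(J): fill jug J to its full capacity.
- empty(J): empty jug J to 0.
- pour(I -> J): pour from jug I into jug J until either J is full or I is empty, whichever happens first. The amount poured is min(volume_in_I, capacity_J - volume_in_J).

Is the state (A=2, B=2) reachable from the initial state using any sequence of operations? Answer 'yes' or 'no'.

Answer: no

Derivation:
BFS explored all 30 reachable states.
Reachable set includes: (0,0), (0,1), (0,2), (0,3), (0,4), (0,5), (0,6), (0,7), (0,8), (0,9), (0,10), (0,11) ...
Target (A=2, B=2) not in reachable set → no.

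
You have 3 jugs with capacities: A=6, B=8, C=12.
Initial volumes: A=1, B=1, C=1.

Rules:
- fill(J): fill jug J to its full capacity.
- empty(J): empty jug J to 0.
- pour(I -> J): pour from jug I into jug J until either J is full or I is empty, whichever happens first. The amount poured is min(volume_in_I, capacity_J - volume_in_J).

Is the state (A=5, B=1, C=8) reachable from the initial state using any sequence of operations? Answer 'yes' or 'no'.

Answer: no

Derivation:
BFS explored all 435 reachable states.
Reachable set includes: (0,0,0), (0,0,1), (0,0,2), (0,0,3), (0,0,4), (0,0,5), (0,0,6), (0,0,7), (0,0,8), (0,0,9), (0,0,10), (0,0,11) ...
Target (A=5, B=1, C=8) not in reachable set → no.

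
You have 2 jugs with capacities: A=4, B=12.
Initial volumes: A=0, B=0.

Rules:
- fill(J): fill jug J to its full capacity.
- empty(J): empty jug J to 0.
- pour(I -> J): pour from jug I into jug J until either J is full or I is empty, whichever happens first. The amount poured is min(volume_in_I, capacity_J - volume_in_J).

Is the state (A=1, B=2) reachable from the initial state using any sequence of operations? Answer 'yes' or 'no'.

BFS explored all 8 reachable states.
Reachable set includes: (0,0), (0,4), (0,8), (0,12), (4,0), (4,4), (4,8), (4,12)
Target (A=1, B=2) not in reachable set → no.

Answer: no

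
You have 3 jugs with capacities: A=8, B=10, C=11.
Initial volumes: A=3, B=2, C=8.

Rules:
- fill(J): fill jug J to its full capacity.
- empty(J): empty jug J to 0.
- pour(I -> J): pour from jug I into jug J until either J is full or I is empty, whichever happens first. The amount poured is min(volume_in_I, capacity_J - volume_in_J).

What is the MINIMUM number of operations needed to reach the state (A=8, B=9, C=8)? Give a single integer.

Answer: 7

Derivation:
BFS from (A=3, B=2, C=8). One shortest path:
  1. fill(A) -> (A=8 B=2 C=8)
  2. pour(B -> C) -> (A=8 B=0 C=10)
  3. fill(B) -> (A=8 B=10 C=10)
  4. pour(B -> C) -> (A=8 B=9 C=11)
  5. empty(C) -> (A=8 B=9 C=0)
  6. pour(A -> C) -> (A=0 B=9 C=8)
  7. fill(A) -> (A=8 B=9 C=8)
Reached target in 7 moves.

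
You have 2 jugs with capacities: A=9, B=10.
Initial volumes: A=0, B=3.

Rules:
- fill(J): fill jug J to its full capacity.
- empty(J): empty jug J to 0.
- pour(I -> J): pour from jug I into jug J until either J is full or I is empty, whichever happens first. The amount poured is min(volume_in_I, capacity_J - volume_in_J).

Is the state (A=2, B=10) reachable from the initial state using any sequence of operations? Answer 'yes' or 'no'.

Answer: yes

Derivation:
BFS from (A=0, B=3):
  1. fill(A) -> (A=9 B=3)
  2. pour(A -> B) -> (A=2 B=10)
Target reached → yes.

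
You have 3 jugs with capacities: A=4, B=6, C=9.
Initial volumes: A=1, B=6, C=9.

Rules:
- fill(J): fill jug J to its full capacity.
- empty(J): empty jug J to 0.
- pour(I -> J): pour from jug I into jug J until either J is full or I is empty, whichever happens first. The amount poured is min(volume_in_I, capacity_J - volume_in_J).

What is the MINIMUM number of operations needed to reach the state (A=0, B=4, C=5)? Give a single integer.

Answer: 4

Derivation:
BFS from (A=1, B=6, C=9). One shortest path:
  1. empty(A) -> (A=0 B=6 C=9)
  2. empty(B) -> (A=0 B=0 C=9)
  3. pour(C -> A) -> (A=4 B=0 C=5)
  4. pour(A -> B) -> (A=0 B=4 C=5)
Reached target in 4 moves.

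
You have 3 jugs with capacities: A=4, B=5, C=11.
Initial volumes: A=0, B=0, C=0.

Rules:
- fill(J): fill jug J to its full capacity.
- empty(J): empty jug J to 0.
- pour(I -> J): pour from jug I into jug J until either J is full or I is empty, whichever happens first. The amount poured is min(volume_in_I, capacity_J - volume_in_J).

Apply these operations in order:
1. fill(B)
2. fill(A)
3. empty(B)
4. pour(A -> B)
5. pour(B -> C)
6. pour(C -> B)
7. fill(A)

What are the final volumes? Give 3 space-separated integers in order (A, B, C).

Step 1: fill(B) -> (A=0 B=5 C=0)
Step 2: fill(A) -> (A=4 B=5 C=0)
Step 3: empty(B) -> (A=4 B=0 C=0)
Step 4: pour(A -> B) -> (A=0 B=4 C=0)
Step 5: pour(B -> C) -> (A=0 B=0 C=4)
Step 6: pour(C -> B) -> (A=0 B=4 C=0)
Step 7: fill(A) -> (A=4 B=4 C=0)

Answer: 4 4 0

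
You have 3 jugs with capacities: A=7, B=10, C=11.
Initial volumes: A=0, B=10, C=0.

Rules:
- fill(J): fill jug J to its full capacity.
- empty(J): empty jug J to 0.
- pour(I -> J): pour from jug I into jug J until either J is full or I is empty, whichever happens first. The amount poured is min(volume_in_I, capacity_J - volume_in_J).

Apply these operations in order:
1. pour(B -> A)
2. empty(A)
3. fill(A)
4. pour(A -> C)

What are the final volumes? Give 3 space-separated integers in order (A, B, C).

Step 1: pour(B -> A) -> (A=7 B=3 C=0)
Step 2: empty(A) -> (A=0 B=3 C=0)
Step 3: fill(A) -> (A=7 B=3 C=0)
Step 4: pour(A -> C) -> (A=0 B=3 C=7)

Answer: 0 3 7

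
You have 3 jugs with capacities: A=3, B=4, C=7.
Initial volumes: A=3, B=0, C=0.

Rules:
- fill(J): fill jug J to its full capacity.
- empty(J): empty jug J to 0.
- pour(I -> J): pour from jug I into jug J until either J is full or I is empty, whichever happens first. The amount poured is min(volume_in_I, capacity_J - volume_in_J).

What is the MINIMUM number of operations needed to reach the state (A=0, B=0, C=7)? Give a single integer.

Answer: 2

Derivation:
BFS from (A=3, B=0, C=0). One shortest path:
  1. empty(A) -> (A=0 B=0 C=0)
  2. fill(C) -> (A=0 B=0 C=7)
Reached target in 2 moves.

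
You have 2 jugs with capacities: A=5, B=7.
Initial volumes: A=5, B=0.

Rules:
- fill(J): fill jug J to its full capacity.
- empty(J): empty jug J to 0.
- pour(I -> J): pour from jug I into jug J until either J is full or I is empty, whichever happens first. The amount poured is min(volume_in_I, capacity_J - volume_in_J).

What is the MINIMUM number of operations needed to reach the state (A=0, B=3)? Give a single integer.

BFS from (A=5, B=0). One shortest path:
  1. pour(A -> B) -> (A=0 B=5)
  2. fill(A) -> (A=5 B=5)
  3. pour(A -> B) -> (A=3 B=7)
  4. empty(B) -> (A=3 B=0)
  5. pour(A -> B) -> (A=0 B=3)
Reached target in 5 moves.

Answer: 5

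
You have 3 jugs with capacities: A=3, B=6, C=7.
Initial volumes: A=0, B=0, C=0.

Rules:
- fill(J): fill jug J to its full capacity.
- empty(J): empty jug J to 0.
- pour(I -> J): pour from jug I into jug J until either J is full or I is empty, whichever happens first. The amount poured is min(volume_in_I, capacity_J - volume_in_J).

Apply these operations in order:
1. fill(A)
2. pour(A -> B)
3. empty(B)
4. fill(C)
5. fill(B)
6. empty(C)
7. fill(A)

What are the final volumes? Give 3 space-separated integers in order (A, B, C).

Step 1: fill(A) -> (A=3 B=0 C=0)
Step 2: pour(A -> B) -> (A=0 B=3 C=0)
Step 3: empty(B) -> (A=0 B=0 C=0)
Step 4: fill(C) -> (A=0 B=0 C=7)
Step 5: fill(B) -> (A=0 B=6 C=7)
Step 6: empty(C) -> (A=0 B=6 C=0)
Step 7: fill(A) -> (A=3 B=6 C=0)

Answer: 3 6 0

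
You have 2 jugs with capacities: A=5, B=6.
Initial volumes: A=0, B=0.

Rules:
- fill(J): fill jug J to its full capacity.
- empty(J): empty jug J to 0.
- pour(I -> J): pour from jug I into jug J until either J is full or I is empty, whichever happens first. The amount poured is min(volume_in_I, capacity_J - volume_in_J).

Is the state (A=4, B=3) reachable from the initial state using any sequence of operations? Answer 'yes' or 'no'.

Answer: no

Derivation:
BFS explored all 22 reachable states.
Reachable set includes: (0,0), (0,1), (0,2), (0,3), (0,4), (0,5), (0,6), (1,0), (1,6), (2,0), (2,6), (3,0) ...
Target (A=4, B=3) not in reachable set → no.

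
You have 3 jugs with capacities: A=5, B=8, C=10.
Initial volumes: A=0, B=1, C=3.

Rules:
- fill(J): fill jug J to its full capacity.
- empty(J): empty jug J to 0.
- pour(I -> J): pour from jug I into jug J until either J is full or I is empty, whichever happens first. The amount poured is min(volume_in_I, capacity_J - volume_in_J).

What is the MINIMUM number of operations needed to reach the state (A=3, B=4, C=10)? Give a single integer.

Answer: 6

Derivation:
BFS from (A=0, B=1, C=3). One shortest path:
  1. fill(A) -> (A=5 B=1 C=3)
  2. pour(A -> B) -> (A=0 B=6 C=3)
  3. pour(C -> A) -> (A=3 B=6 C=0)
  4. pour(B -> C) -> (A=3 B=0 C=6)
  5. fill(B) -> (A=3 B=8 C=6)
  6. pour(B -> C) -> (A=3 B=4 C=10)
Reached target in 6 moves.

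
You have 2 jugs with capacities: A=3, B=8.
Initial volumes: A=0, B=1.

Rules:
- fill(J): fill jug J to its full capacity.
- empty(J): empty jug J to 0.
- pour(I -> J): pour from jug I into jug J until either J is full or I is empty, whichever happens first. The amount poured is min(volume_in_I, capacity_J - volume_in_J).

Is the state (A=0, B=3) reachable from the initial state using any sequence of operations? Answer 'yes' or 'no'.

Answer: yes

Derivation:
BFS from (A=0, B=1):
  1. fill(A) -> (A=3 B=1)
  2. empty(B) -> (A=3 B=0)
  3. pour(A -> B) -> (A=0 B=3)
Target reached → yes.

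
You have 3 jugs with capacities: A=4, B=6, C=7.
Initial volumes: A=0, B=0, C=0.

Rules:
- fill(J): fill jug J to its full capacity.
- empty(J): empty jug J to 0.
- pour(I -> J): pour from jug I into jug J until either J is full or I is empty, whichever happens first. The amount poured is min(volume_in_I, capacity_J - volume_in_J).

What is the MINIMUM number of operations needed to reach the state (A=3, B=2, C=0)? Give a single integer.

Answer: 6

Derivation:
BFS from (A=0, B=0, C=0). One shortest path:
  1. fill(B) -> (A=0 B=6 C=0)
  2. pour(B -> C) -> (A=0 B=0 C=6)
  3. fill(B) -> (A=0 B=6 C=6)
  4. pour(B -> A) -> (A=4 B=2 C=6)
  5. pour(A -> C) -> (A=3 B=2 C=7)
  6. empty(C) -> (A=3 B=2 C=0)
Reached target in 6 moves.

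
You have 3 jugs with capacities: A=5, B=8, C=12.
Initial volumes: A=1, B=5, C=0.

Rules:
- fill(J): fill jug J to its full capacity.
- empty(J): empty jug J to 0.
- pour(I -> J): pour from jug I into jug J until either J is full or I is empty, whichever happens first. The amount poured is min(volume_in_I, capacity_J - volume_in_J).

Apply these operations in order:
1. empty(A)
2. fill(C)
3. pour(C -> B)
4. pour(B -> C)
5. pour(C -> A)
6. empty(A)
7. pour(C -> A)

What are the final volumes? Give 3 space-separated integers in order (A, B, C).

Answer: 5 5 2

Derivation:
Step 1: empty(A) -> (A=0 B=5 C=0)
Step 2: fill(C) -> (A=0 B=5 C=12)
Step 3: pour(C -> B) -> (A=0 B=8 C=9)
Step 4: pour(B -> C) -> (A=0 B=5 C=12)
Step 5: pour(C -> A) -> (A=5 B=5 C=7)
Step 6: empty(A) -> (A=0 B=5 C=7)
Step 7: pour(C -> A) -> (A=5 B=5 C=2)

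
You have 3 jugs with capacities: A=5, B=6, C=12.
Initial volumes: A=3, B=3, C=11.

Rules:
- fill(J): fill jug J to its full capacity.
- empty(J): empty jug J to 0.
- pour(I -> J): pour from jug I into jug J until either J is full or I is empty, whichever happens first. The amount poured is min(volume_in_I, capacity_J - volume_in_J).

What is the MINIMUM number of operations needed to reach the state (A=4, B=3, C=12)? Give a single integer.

Answer: 2

Derivation:
BFS from (A=3, B=3, C=11). One shortest path:
  1. fill(A) -> (A=5 B=3 C=11)
  2. pour(A -> C) -> (A=4 B=3 C=12)
Reached target in 2 moves.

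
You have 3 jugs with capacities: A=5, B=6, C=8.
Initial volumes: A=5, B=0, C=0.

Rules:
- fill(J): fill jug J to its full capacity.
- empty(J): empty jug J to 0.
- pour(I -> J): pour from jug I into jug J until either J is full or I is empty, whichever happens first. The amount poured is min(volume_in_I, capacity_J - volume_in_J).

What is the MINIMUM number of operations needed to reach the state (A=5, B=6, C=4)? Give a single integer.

Answer: 5

Derivation:
BFS from (A=5, B=0, C=0). One shortest path:
  1. pour(A -> B) -> (A=0 B=5 C=0)
  2. fill(A) -> (A=5 B=5 C=0)
  3. pour(A -> B) -> (A=4 B=6 C=0)
  4. pour(A -> C) -> (A=0 B=6 C=4)
  5. fill(A) -> (A=5 B=6 C=4)
Reached target in 5 moves.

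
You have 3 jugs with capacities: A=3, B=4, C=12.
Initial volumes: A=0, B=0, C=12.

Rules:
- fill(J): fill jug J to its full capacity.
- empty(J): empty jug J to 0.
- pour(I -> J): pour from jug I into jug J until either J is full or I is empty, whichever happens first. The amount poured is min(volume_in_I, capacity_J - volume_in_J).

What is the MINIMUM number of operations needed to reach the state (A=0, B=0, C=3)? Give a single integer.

Answer: 3

Derivation:
BFS from (A=0, B=0, C=12). One shortest path:
  1. fill(A) -> (A=3 B=0 C=12)
  2. empty(C) -> (A=3 B=0 C=0)
  3. pour(A -> C) -> (A=0 B=0 C=3)
Reached target in 3 moves.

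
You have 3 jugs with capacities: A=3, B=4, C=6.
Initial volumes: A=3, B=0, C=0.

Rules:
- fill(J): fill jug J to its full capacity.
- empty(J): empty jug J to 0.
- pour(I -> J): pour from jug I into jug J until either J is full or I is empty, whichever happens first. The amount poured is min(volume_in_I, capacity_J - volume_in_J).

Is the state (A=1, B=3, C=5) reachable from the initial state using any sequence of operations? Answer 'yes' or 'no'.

BFS explored all 110 reachable states.
Reachable set includes: (0,0,0), (0,0,1), (0,0,2), (0,0,3), (0,0,4), (0,0,5), (0,0,6), (0,1,0), (0,1,1), (0,1,2), (0,1,3), (0,1,4) ...
Target (A=1, B=3, C=5) not in reachable set → no.

Answer: no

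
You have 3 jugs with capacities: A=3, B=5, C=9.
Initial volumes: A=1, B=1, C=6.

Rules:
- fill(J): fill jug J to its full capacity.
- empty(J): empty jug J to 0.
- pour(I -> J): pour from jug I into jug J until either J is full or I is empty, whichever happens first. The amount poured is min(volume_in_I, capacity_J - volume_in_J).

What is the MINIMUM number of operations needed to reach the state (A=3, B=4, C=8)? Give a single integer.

Answer: 7

Derivation:
BFS from (A=1, B=1, C=6). One shortest path:
  1. fill(A) -> (A=3 B=1 C=6)
  2. pour(A -> B) -> (A=0 B=4 C=6)
  3. pour(C -> A) -> (A=3 B=4 C=3)
  4. pour(A -> B) -> (A=2 B=5 C=3)
  5. pour(B -> C) -> (A=2 B=0 C=8)
  6. fill(B) -> (A=2 B=5 C=8)
  7. pour(B -> A) -> (A=3 B=4 C=8)
Reached target in 7 moves.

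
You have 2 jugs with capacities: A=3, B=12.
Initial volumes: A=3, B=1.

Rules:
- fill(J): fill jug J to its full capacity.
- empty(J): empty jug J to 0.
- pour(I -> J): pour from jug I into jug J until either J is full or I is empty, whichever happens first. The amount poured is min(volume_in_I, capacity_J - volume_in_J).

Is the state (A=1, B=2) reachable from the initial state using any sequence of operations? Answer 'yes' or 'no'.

BFS explored all 20 reachable states.
Reachable set includes: (0,0), (0,1), (0,3), (0,4), (0,6), (0,7), (0,9), (0,10), (0,12), (1,0), (1,12), (3,0) ...
Target (A=1, B=2) not in reachable set → no.

Answer: no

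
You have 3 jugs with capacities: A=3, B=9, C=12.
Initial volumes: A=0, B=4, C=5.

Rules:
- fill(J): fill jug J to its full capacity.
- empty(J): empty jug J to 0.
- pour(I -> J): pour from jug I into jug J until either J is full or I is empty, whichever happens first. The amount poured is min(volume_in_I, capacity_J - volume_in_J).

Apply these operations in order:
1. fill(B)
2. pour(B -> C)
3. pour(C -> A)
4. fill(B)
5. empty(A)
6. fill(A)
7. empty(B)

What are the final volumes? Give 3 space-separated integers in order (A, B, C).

Step 1: fill(B) -> (A=0 B=9 C=5)
Step 2: pour(B -> C) -> (A=0 B=2 C=12)
Step 3: pour(C -> A) -> (A=3 B=2 C=9)
Step 4: fill(B) -> (A=3 B=9 C=9)
Step 5: empty(A) -> (A=0 B=9 C=9)
Step 6: fill(A) -> (A=3 B=9 C=9)
Step 7: empty(B) -> (A=3 B=0 C=9)

Answer: 3 0 9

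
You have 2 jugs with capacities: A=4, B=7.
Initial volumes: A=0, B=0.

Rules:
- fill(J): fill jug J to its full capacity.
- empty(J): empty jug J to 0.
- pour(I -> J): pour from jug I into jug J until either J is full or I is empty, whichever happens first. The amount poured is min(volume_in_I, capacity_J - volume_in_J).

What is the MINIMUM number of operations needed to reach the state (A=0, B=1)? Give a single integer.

BFS from (A=0, B=0). One shortest path:
  1. fill(A) -> (A=4 B=0)
  2. pour(A -> B) -> (A=0 B=4)
  3. fill(A) -> (A=4 B=4)
  4. pour(A -> B) -> (A=1 B=7)
  5. empty(B) -> (A=1 B=0)
  6. pour(A -> B) -> (A=0 B=1)
Reached target in 6 moves.

Answer: 6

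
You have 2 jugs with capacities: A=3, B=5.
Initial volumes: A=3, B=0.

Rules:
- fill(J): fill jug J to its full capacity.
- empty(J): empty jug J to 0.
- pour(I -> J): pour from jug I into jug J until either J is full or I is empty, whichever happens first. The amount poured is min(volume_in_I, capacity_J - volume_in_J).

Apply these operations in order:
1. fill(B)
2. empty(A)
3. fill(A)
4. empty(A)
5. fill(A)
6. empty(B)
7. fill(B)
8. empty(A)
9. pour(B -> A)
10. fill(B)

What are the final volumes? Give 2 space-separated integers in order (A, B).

Answer: 3 5

Derivation:
Step 1: fill(B) -> (A=3 B=5)
Step 2: empty(A) -> (A=0 B=5)
Step 3: fill(A) -> (A=3 B=5)
Step 4: empty(A) -> (A=0 B=5)
Step 5: fill(A) -> (A=3 B=5)
Step 6: empty(B) -> (A=3 B=0)
Step 7: fill(B) -> (A=3 B=5)
Step 8: empty(A) -> (A=0 B=5)
Step 9: pour(B -> A) -> (A=3 B=2)
Step 10: fill(B) -> (A=3 B=5)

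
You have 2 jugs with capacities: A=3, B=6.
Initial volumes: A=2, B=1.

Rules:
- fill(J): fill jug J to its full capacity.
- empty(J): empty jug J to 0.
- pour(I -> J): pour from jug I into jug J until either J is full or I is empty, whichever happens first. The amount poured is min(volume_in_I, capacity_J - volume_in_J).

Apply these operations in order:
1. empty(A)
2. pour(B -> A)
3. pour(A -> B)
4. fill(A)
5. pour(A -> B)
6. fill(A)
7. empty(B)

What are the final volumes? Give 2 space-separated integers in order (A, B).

Step 1: empty(A) -> (A=0 B=1)
Step 2: pour(B -> A) -> (A=1 B=0)
Step 3: pour(A -> B) -> (A=0 B=1)
Step 4: fill(A) -> (A=3 B=1)
Step 5: pour(A -> B) -> (A=0 B=4)
Step 6: fill(A) -> (A=3 B=4)
Step 7: empty(B) -> (A=3 B=0)

Answer: 3 0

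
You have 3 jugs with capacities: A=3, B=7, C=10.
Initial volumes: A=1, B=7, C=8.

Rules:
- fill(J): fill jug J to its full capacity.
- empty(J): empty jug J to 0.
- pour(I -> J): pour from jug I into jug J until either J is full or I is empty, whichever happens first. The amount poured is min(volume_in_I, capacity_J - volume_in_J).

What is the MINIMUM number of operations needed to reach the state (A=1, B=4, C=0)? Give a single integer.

Answer: 4

Derivation:
BFS from (A=1, B=7, C=8). One shortest path:
  1. empty(A) -> (A=0 B=7 C=8)
  2. pour(B -> A) -> (A=3 B=4 C=8)
  3. pour(A -> C) -> (A=1 B=4 C=10)
  4. empty(C) -> (A=1 B=4 C=0)
Reached target in 4 moves.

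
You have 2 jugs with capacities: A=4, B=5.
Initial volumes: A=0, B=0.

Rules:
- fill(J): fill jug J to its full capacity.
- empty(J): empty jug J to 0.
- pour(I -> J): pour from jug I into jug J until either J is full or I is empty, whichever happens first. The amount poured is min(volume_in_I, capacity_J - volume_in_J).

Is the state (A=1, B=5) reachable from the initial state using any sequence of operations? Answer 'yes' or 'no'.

BFS from (A=0, B=0):
  1. fill(B) -> (A=0 B=5)
  2. pour(B -> A) -> (A=4 B=1)
  3. empty(A) -> (A=0 B=1)
  4. pour(B -> A) -> (A=1 B=0)
  5. fill(B) -> (A=1 B=5)
Target reached → yes.

Answer: yes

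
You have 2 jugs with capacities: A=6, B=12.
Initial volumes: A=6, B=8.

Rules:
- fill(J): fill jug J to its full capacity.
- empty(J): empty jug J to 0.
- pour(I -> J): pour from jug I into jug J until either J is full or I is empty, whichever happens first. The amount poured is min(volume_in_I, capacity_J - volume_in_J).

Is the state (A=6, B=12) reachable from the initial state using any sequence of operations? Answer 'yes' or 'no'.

Answer: yes

Derivation:
BFS from (A=6, B=8):
  1. fill(B) -> (A=6 B=12)
Target reached → yes.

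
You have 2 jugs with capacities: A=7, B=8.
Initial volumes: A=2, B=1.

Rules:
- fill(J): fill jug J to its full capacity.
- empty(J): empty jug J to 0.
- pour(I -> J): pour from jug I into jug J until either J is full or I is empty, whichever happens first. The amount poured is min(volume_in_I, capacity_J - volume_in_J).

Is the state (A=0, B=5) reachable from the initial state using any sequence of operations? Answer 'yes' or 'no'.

BFS from (A=2, B=1):
  1. pour(B -> A) -> (A=3 B=0)
  2. fill(B) -> (A=3 B=8)
  3. pour(B -> A) -> (A=7 B=4)
  4. empty(A) -> (A=0 B=4)
  5. pour(B -> A) -> (A=4 B=0)
  6. fill(B) -> (A=4 B=8)
  7. pour(B -> A) -> (A=7 B=5)
  8. empty(A) -> (A=0 B=5)
Target reached → yes.

Answer: yes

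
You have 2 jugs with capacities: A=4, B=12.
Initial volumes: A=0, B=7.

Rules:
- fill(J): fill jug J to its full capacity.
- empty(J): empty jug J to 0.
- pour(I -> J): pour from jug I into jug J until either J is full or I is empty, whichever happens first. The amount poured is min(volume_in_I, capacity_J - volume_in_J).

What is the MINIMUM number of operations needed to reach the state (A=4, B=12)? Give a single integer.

Answer: 2

Derivation:
BFS from (A=0, B=7). One shortest path:
  1. fill(A) -> (A=4 B=7)
  2. fill(B) -> (A=4 B=12)
Reached target in 2 moves.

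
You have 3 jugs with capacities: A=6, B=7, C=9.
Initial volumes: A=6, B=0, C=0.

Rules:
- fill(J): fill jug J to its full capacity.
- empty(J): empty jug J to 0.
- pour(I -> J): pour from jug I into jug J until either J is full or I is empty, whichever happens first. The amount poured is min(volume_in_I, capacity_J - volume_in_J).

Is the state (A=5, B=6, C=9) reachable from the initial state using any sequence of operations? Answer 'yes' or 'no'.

Answer: yes

Derivation:
BFS from (A=6, B=0, C=0):
  1. fill(B) -> (A=6 B=7 C=0)
  2. pour(B -> C) -> (A=6 B=0 C=7)
  3. pour(A -> B) -> (A=0 B=6 C=7)
  4. pour(C -> A) -> (A=6 B=6 C=1)
  5. pour(A -> B) -> (A=5 B=7 C=1)
  6. pour(B -> C) -> (A=5 B=0 C=8)
  7. fill(B) -> (A=5 B=7 C=8)
  8. pour(B -> C) -> (A=5 B=6 C=9)
Target reached → yes.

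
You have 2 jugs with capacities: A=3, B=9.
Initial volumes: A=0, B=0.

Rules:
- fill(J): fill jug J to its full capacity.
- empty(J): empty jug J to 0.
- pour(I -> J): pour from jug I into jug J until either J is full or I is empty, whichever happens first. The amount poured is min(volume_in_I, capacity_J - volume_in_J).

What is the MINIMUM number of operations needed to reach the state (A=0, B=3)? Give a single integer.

Answer: 2

Derivation:
BFS from (A=0, B=0). One shortest path:
  1. fill(A) -> (A=3 B=0)
  2. pour(A -> B) -> (A=0 B=3)
Reached target in 2 moves.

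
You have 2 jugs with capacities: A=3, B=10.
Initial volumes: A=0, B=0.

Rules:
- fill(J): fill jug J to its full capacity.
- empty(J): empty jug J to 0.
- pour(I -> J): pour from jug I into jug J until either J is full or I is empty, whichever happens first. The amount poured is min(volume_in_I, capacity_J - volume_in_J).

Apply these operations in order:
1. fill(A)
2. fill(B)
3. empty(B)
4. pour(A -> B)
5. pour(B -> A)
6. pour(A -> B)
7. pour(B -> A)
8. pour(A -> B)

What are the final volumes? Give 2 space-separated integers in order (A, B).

Step 1: fill(A) -> (A=3 B=0)
Step 2: fill(B) -> (A=3 B=10)
Step 3: empty(B) -> (A=3 B=0)
Step 4: pour(A -> B) -> (A=0 B=3)
Step 5: pour(B -> A) -> (A=3 B=0)
Step 6: pour(A -> B) -> (A=0 B=3)
Step 7: pour(B -> A) -> (A=3 B=0)
Step 8: pour(A -> B) -> (A=0 B=3)

Answer: 0 3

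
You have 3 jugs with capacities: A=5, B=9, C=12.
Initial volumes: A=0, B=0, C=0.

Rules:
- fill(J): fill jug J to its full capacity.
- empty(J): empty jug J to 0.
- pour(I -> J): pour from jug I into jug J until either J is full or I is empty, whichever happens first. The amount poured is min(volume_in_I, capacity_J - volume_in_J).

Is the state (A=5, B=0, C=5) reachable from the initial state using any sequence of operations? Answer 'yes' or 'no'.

BFS from (A=0, B=0, C=0):
  1. fill(A) -> (A=5 B=0 C=0)
  2. pour(A -> C) -> (A=0 B=0 C=5)
  3. fill(A) -> (A=5 B=0 C=5)
Target reached → yes.

Answer: yes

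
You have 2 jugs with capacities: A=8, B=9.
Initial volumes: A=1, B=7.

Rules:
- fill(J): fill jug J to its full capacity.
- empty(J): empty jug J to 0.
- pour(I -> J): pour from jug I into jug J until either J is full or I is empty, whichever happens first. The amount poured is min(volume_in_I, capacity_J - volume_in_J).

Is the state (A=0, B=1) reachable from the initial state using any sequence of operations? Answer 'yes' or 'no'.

Answer: yes

Derivation:
BFS from (A=1, B=7):
  1. empty(B) -> (A=1 B=0)
  2. pour(A -> B) -> (A=0 B=1)
Target reached → yes.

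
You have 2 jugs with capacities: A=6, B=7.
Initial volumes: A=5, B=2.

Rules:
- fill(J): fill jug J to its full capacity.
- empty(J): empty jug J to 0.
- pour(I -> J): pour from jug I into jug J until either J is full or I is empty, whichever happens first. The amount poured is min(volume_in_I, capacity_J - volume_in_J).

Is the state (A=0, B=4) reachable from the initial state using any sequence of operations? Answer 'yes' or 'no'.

Answer: yes

Derivation:
BFS from (A=5, B=2):
  1. empty(B) -> (A=5 B=0)
  2. pour(A -> B) -> (A=0 B=5)
  3. fill(A) -> (A=6 B=5)
  4. pour(A -> B) -> (A=4 B=7)
  5. empty(B) -> (A=4 B=0)
  6. pour(A -> B) -> (A=0 B=4)
Target reached → yes.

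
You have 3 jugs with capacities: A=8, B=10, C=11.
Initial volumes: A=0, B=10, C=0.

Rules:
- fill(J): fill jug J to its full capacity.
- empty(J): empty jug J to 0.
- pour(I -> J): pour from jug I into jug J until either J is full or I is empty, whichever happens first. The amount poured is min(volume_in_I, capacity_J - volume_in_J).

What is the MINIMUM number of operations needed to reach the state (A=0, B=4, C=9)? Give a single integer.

Answer: 7

Derivation:
BFS from (A=0, B=10, C=0). One shortest path:
  1. fill(C) -> (A=0 B=10 C=11)
  2. pour(B -> A) -> (A=8 B=2 C=11)
  3. empty(A) -> (A=0 B=2 C=11)
  4. pour(B -> A) -> (A=2 B=0 C=11)
  5. pour(C -> B) -> (A=2 B=10 C=1)
  6. pour(B -> A) -> (A=8 B=4 C=1)
  7. pour(A -> C) -> (A=0 B=4 C=9)
Reached target in 7 moves.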